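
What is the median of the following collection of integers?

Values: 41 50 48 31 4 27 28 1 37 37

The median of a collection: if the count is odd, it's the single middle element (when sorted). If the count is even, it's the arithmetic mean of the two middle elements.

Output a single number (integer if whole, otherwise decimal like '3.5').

Step 1: insert 41 -> lo=[41] (size 1, max 41) hi=[] (size 0) -> median=41
Step 2: insert 50 -> lo=[41] (size 1, max 41) hi=[50] (size 1, min 50) -> median=45.5
Step 3: insert 48 -> lo=[41, 48] (size 2, max 48) hi=[50] (size 1, min 50) -> median=48
Step 4: insert 31 -> lo=[31, 41] (size 2, max 41) hi=[48, 50] (size 2, min 48) -> median=44.5
Step 5: insert 4 -> lo=[4, 31, 41] (size 3, max 41) hi=[48, 50] (size 2, min 48) -> median=41
Step 6: insert 27 -> lo=[4, 27, 31] (size 3, max 31) hi=[41, 48, 50] (size 3, min 41) -> median=36
Step 7: insert 28 -> lo=[4, 27, 28, 31] (size 4, max 31) hi=[41, 48, 50] (size 3, min 41) -> median=31
Step 8: insert 1 -> lo=[1, 4, 27, 28] (size 4, max 28) hi=[31, 41, 48, 50] (size 4, min 31) -> median=29.5
Step 9: insert 37 -> lo=[1, 4, 27, 28, 31] (size 5, max 31) hi=[37, 41, 48, 50] (size 4, min 37) -> median=31
Step 10: insert 37 -> lo=[1, 4, 27, 28, 31] (size 5, max 31) hi=[37, 37, 41, 48, 50] (size 5, min 37) -> median=34

Answer: 34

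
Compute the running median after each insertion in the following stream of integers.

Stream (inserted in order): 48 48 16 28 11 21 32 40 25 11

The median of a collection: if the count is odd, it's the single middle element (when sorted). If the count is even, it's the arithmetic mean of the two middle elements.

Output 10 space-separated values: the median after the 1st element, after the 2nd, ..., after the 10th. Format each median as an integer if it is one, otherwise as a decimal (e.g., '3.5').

Step 1: insert 48 -> lo=[48] (size 1, max 48) hi=[] (size 0) -> median=48
Step 2: insert 48 -> lo=[48] (size 1, max 48) hi=[48] (size 1, min 48) -> median=48
Step 3: insert 16 -> lo=[16, 48] (size 2, max 48) hi=[48] (size 1, min 48) -> median=48
Step 4: insert 28 -> lo=[16, 28] (size 2, max 28) hi=[48, 48] (size 2, min 48) -> median=38
Step 5: insert 11 -> lo=[11, 16, 28] (size 3, max 28) hi=[48, 48] (size 2, min 48) -> median=28
Step 6: insert 21 -> lo=[11, 16, 21] (size 3, max 21) hi=[28, 48, 48] (size 3, min 28) -> median=24.5
Step 7: insert 32 -> lo=[11, 16, 21, 28] (size 4, max 28) hi=[32, 48, 48] (size 3, min 32) -> median=28
Step 8: insert 40 -> lo=[11, 16, 21, 28] (size 4, max 28) hi=[32, 40, 48, 48] (size 4, min 32) -> median=30
Step 9: insert 25 -> lo=[11, 16, 21, 25, 28] (size 5, max 28) hi=[32, 40, 48, 48] (size 4, min 32) -> median=28
Step 10: insert 11 -> lo=[11, 11, 16, 21, 25] (size 5, max 25) hi=[28, 32, 40, 48, 48] (size 5, min 28) -> median=26.5

Answer: 48 48 48 38 28 24.5 28 30 28 26.5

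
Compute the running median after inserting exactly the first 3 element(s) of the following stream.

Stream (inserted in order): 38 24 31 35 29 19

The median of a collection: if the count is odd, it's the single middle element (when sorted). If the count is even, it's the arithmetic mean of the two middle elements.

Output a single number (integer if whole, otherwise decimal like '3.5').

Answer: 31

Derivation:
Step 1: insert 38 -> lo=[38] (size 1, max 38) hi=[] (size 0) -> median=38
Step 2: insert 24 -> lo=[24] (size 1, max 24) hi=[38] (size 1, min 38) -> median=31
Step 3: insert 31 -> lo=[24, 31] (size 2, max 31) hi=[38] (size 1, min 38) -> median=31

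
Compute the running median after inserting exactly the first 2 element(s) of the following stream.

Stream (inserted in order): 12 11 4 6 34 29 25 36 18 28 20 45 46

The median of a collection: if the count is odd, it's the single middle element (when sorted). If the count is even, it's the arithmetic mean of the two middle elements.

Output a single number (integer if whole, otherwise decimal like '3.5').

Step 1: insert 12 -> lo=[12] (size 1, max 12) hi=[] (size 0) -> median=12
Step 2: insert 11 -> lo=[11] (size 1, max 11) hi=[12] (size 1, min 12) -> median=11.5

Answer: 11.5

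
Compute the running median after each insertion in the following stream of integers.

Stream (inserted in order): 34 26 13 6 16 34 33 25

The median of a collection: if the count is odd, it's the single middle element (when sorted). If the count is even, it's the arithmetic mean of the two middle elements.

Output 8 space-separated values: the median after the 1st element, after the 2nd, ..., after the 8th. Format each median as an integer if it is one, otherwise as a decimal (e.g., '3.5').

Step 1: insert 34 -> lo=[34] (size 1, max 34) hi=[] (size 0) -> median=34
Step 2: insert 26 -> lo=[26] (size 1, max 26) hi=[34] (size 1, min 34) -> median=30
Step 3: insert 13 -> lo=[13, 26] (size 2, max 26) hi=[34] (size 1, min 34) -> median=26
Step 4: insert 6 -> lo=[6, 13] (size 2, max 13) hi=[26, 34] (size 2, min 26) -> median=19.5
Step 5: insert 16 -> lo=[6, 13, 16] (size 3, max 16) hi=[26, 34] (size 2, min 26) -> median=16
Step 6: insert 34 -> lo=[6, 13, 16] (size 3, max 16) hi=[26, 34, 34] (size 3, min 26) -> median=21
Step 7: insert 33 -> lo=[6, 13, 16, 26] (size 4, max 26) hi=[33, 34, 34] (size 3, min 33) -> median=26
Step 8: insert 25 -> lo=[6, 13, 16, 25] (size 4, max 25) hi=[26, 33, 34, 34] (size 4, min 26) -> median=25.5

Answer: 34 30 26 19.5 16 21 26 25.5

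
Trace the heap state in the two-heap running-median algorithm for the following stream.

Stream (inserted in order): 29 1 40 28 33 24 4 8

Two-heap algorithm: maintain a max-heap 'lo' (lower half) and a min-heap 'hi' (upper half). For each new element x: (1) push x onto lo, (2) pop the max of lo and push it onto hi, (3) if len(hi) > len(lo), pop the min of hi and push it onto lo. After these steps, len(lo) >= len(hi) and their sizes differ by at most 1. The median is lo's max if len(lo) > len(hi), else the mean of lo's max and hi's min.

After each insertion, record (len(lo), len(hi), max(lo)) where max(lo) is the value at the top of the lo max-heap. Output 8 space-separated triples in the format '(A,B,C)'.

Step 1: insert 29 -> lo=[29] hi=[] -> (len(lo)=1, len(hi)=0, max(lo)=29)
Step 2: insert 1 -> lo=[1] hi=[29] -> (len(lo)=1, len(hi)=1, max(lo)=1)
Step 3: insert 40 -> lo=[1, 29] hi=[40] -> (len(lo)=2, len(hi)=1, max(lo)=29)
Step 4: insert 28 -> lo=[1, 28] hi=[29, 40] -> (len(lo)=2, len(hi)=2, max(lo)=28)
Step 5: insert 33 -> lo=[1, 28, 29] hi=[33, 40] -> (len(lo)=3, len(hi)=2, max(lo)=29)
Step 6: insert 24 -> lo=[1, 24, 28] hi=[29, 33, 40] -> (len(lo)=3, len(hi)=3, max(lo)=28)
Step 7: insert 4 -> lo=[1, 4, 24, 28] hi=[29, 33, 40] -> (len(lo)=4, len(hi)=3, max(lo)=28)
Step 8: insert 8 -> lo=[1, 4, 8, 24] hi=[28, 29, 33, 40] -> (len(lo)=4, len(hi)=4, max(lo)=24)

Answer: (1,0,29) (1,1,1) (2,1,29) (2,2,28) (3,2,29) (3,3,28) (4,3,28) (4,4,24)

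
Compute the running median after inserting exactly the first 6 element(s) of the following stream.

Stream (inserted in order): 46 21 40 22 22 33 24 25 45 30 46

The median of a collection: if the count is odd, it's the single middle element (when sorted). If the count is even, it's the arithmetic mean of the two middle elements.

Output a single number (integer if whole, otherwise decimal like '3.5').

Answer: 27.5

Derivation:
Step 1: insert 46 -> lo=[46] (size 1, max 46) hi=[] (size 0) -> median=46
Step 2: insert 21 -> lo=[21] (size 1, max 21) hi=[46] (size 1, min 46) -> median=33.5
Step 3: insert 40 -> lo=[21, 40] (size 2, max 40) hi=[46] (size 1, min 46) -> median=40
Step 4: insert 22 -> lo=[21, 22] (size 2, max 22) hi=[40, 46] (size 2, min 40) -> median=31
Step 5: insert 22 -> lo=[21, 22, 22] (size 3, max 22) hi=[40, 46] (size 2, min 40) -> median=22
Step 6: insert 33 -> lo=[21, 22, 22] (size 3, max 22) hi=[33, 40, 46] (size 3, min 33) -> median=27.5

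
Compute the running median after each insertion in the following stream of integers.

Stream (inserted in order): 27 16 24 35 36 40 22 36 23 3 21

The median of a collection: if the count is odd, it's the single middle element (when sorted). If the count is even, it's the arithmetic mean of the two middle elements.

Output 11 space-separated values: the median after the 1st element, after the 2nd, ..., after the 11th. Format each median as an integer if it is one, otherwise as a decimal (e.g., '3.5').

Answer: 27 21.5 24 25.5 27 31 27 31 27 25.5 24

Derivation:
Step 1: insert 27 -> lo=[27] (size 1, max 27) hi=[] (size 0) -> median=27
Step 2: insert 16 -> lo=[16] (size 1, max 16) hi=[27] (size 1, min 27) -> median=21.5
Step 3: insert 24 -> lo=[16, 24] (size 2, max 24) hi=[27] (size 1, min 27) -> median=24
Step 4: insert 35 -> lo=[16, 24] (size 2, max 24) hi=[27, 35] (size 2, min 27) -> median=25.5
Step 5: insert 36 -> lo=[16, 24, 27] (size 3, max 27) hi=[35, 36] (size 2, min 35) -> median=27
Step 6: insert 40 -> lo=[16, 24, 27] (size 3, max 27) hi=[35, 36, 40] (size 3, min 35) -> median=31
Step 7: insert 22 -> lo=[16, 22, 24, 27] (size 4, max 27) hi=[35, 36, 40] (size 3, min 35) -> median=27
Step 8: insert 36 -> lo=[16, 22, 24, 27] (size 4, max 27) hi=[35, 36, 36, 40] (size 4, min 35) -> median=31
Step 9: insert 23 -> lo=[16, 22, 23, 24, 27] (size 5, max 27) hi=[35, 36, 36, 40] (size 4, min 35) -> median=27
Step 10: insert 3 -> lo=[3, 16, 22, 23, 24] (size 5, max 24) hi=[27, 35, 36, 36, 40] (size 5, min 27) -> median=25.5
Step 11: insert 21 -> lo=[3, 16, 21, 22, 23, 24] (size 6, max 24) hi=[27, 35, 36, 36, 40] (size 5, min 27) -> median=24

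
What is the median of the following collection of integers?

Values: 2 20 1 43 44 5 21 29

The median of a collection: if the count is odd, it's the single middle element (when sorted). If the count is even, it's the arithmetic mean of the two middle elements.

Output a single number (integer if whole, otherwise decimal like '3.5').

Answer: 20.5

Derivation:
Step 1: insert 2 -> lo=[2] (size 1, max 2) hi=[] (size 0) -> median=2
Step 2: insert 20 -> lo=[2] (size 1, max 2) hi=[20] (size 1, min 20) -> median=11
Step 3: insert 1 -> lo=[1, 2] (size 2, max 2) hi=[20] (size 1, min 20) -> median=2
Step 4: insert 43 -> lo=[1, 2] (size 2, max 2) hi=[20, 43] (size 2, min 20) -> median=11
Step 5: insert 44 -> lo=[1, 2, 20] (size 3, max 20) hi=[43, 44] (size 2, min 43) -> median=20
Step 6: insert 5 -> lo=[1, 2, 5] (size 3, max 5) hi=[20, 43, 44] (size 3, min 20) -> median=12.5
Step 7: insert 21 -> lo=[1, 2, 5, 20] (size 4, max 20) hi=[21, 43, 44] (size 3, min 21) -> median=20
Step 8: insert 29 -> lo=[1, 2, 5, 20] (size 4, max 20) hi=[21, 29, 43, 44] (size 4, min 21) -> median=20.5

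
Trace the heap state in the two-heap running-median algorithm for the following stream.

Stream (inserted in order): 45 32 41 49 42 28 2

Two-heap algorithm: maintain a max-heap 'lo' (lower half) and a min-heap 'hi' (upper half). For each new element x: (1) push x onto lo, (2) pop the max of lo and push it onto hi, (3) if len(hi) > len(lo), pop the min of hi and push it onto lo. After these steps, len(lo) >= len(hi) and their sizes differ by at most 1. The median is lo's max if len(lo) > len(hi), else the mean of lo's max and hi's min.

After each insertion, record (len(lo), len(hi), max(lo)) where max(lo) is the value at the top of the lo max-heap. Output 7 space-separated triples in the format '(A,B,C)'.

Answer: (1,0,45) (1,1,32) (2,1,41) (2,2,41) (3,2,42) (3,3,41) (4,3,41)

Derivation:
Step 1: insert 45 -> lo=[45] hi=[] -> (len(lo)=1, len(hi)=0, max(lo)=45)
Step 2: insert 32 -> lo=[32] hi=[45] -> (len(lo)=1, len(hi)=1, max(lo)=32)
Step 3: insert 41 -> lo=[32, 41] hi=[45] -> (len(lo)=2, len(hi)=1, max(lo)=41)
Step 4: insert 49 -> lo=[32, 41] hi=[45, 49] -> (len(lo)=2, len(hi)=2, max(lo)=41)
Step 5: insert 42 -> lo=[32, 41, 42] hi=[45, 49] -> (len(lo)=3, len(hi)=2, max(lo)=42)
Step 6: insert 28 -> lo=[28, 32, 41] hi=[42, 45, 49] -> (len(lo)=3, len(hi)=3, max(lo)=41)
Step 7: insert 2 -> lo=[2, 28, 32, 41] hi=[42, 45, 49] -> (len(lo)=4, len(hi)=3, max(lo)=41)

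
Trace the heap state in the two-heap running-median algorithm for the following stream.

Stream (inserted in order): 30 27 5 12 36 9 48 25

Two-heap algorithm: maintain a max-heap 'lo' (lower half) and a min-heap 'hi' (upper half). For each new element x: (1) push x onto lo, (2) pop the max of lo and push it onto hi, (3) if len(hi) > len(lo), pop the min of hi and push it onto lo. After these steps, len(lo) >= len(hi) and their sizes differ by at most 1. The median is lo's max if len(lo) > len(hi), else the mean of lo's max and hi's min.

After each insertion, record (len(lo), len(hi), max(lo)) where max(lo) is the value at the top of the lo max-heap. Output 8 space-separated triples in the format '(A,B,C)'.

Step 1: insert 30 -> lo=[30] hi=[] -> (len(lo)=1, len(hi)=0, max(lo)=30)
Step 2: insert 27 -> lo=[27] hi=[30] -> (len(lo)=1, len(hi)=1, max(lo)=27)
Step 3: insert 5 -> lo=[5, 27] hi=[30] -> (len(lo)=2, len(hi)=1, max(lo)=27)
Step 4: insert 12 -> lo=[5, 12] hi=[27, 30] -> (len(lo)=2, len(hi)=2, max(lo)=12)
Step 5: insert 36 -> lo=[5, 12, 27] hi=[30, 36] -> (len(lo)=3, len(hi)=2, max(lo)=27)
Step 6: insert 9 -> lo=[5, 9, 12] hi=[27, 30, 36] -> (len(lo)=3, len(hi)=3, max(lo)=12)
Step 7: insert 48 -> lo=[5, 9, 12, 27] hi=[30, 36, 48] -> (len(lo)=4, len(hi)=3, max(lo)=27)
Step 8: insert 25 -> lo=[5, 9, 12, 25] hi=[27, 30, 36, 48] -> (len(lo)=4, len(hi)=4, max(lo)=25)

Answer: (1,0,30) (1,1,27) (2,1,27) (2,2,12) (3,2,27) (3,3,12) (4,3,27) (4,4,25)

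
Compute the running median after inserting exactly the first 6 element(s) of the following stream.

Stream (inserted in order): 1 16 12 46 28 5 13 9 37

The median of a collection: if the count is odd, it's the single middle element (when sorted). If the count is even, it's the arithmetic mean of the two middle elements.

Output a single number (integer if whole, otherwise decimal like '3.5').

Step 1: insert 1 -> lo=[1] (size 1, max 1) hi=[] (size 0) -> median=1
Step 2: insert 16 -> lo=[1] (size 1, max 1) hi=[16] (size 1, min 16) -> median=8.5
Step 3: insert 12 -> lo=[1, 12] (size 2, max 12) hi=[16] (size 1, min 16) -> median=12
Step 4: insert 46 -> lo=[1, 12] (size 2, max 12) hi=[16, 46] (size 2, min 16) -> median=14
Step 5: insert 28 -> lo=[1, 12, 16] (size 3, max 16) hi=[28, 46] (size 2, min 28) -> median=16
Step 6: insert 5 -> lo=[1, 5, 12] (size 3, max 12) hi=[16, 28, 46] (size 3, min 16) -> median=14

Answer: 14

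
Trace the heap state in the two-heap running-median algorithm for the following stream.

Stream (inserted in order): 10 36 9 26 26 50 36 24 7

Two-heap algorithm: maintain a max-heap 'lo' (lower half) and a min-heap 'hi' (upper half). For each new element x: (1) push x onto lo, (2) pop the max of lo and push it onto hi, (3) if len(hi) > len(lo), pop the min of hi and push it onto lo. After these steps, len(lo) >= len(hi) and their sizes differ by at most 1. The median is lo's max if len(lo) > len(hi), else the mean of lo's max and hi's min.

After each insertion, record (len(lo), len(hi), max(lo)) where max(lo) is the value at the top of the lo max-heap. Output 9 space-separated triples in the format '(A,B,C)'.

Answer: (1,0,10) (1,1,10) (2,1,10) (2,2,10) (3,2,26) (3,3,26) (4,3,26) (4,4,26) (5,4,26)

Derivation:
Step 1: insert 10 -> lo=[10] hi=[] -> (len(lo)=1, len(hi)=0, max(lo)=10)
Step 2: insert 36 -> lo=[10] hi=[36] -> (len(lo)=1, len(hi)=1, max(lo)=10)
Step 3: insert 9 -> lo=[9, 10] hi=[36] -> (len(lo)=2, len(hi)=1, max(lo)=10)
Step 4: insert 26 -> lo=[9, 10] hi=[26, 36] -> (len(lo)=2, len(hi)=2, max(lo)=10)
Step 5: insert 26 -> lo=[9, 10, 26] hi=[26, 36] -> (len(lo)=3, len(hi)=2, max(lo)=26)
Step 6: insert 50 -> lo=[9, 10, 26] hi=[26, 36, 50] -> (len(lo)=3, len(hi)=3, max(lo)=26)
Step 7: insert 36 -> lo=[9, 10, 26, 26] hi=[36, 36, 50] -> (len(lo)=4, len(hi)=3, max(lo)=26)
Step 8: insert 24 -> lo=[9, 10, 24, 26] hi=[26, 36, 36, 50] -> (len(lo)=4, len(hi)=4, max(lo)=26)
Step 9: insert 7 -> lo=[7, 9, 10, 24, 26] hi=[26, 36, 36, 50] -> (len(lo)=5, len(hi)=4, max(lo)=26)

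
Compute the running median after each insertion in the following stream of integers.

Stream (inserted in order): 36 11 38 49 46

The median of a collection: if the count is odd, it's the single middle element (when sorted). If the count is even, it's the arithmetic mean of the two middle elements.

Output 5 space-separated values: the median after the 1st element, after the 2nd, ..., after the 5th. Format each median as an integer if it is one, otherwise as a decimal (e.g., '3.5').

Answer: 36 23.5 36 37 38

Derivation:
Step 1: insert 36 -> lo=[36] (size 1, max 36) hi=[] (size 0) -> median=36
Step 2: insert 11 -> lo=[11] (size 1, max 11) hi=[36] (size 1, min 36) -> median=23.5
Step 3: insert 38 -> lo=[11, 36] (size 2, max 36) hi=[38] (size 1, min 38) -> median=36
Step 4: insert 49 -> lo=[11, 36] (size 2, max 36) hi=[38, 49] (size 2, min 38) -> median=37
Step 5: insert 46 -> lo=[11, 36, 38] (size 3, max 38) hi=[46, 49] (size 2, min 46) -> median=38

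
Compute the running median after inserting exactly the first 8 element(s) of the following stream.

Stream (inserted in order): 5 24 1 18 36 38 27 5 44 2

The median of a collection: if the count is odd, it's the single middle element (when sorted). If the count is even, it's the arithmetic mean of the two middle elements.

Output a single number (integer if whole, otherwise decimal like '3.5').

Step 1: insert 5 -> lo=[5] (size 1, max 5) hi=[] (size 0) -> median=5
Step 2: insert 24 -> lo=[5] (size 1, max 5) hi=[24] (size 1, min 24) -> median=14.5
Step 3: insert 1 -> lo=[1, 5] (size 2, max 5) hi=[24] (size 1, min 24) -> median=5
Step 4: insert 18 -> lo=[1, 5] (size 2, max 5) hi=[18, 24] (size 2, min 18) -> median=11.5
Step 5: insert 36 -> lo=[1, 5, 18] (size 3, max 18) hi=[24, 36] (size 2, min 24) -> median=18
Step 6: insert 38 -> lo=[1, 5, 18] (size 3, max 18) hi=[24, 36, 38] (size 3, min 24) -> median=21
Step 7: insert 27 -> lo=[1, 5, 18, 24] (size 4, max 24) hi=[27, 36, 38] (size 3, min 27) -> median=24
Step 8: insert 5 -> lo=[1, 5, 5, 18] (size 4, max 18) hi=[24, 27, 36, 38] (size 4, min 24) -> median=21

Answer: 21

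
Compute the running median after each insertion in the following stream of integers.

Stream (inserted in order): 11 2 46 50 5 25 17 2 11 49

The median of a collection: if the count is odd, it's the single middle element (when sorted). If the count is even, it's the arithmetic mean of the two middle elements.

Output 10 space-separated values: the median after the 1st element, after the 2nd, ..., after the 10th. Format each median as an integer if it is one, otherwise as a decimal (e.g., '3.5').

Step 1: insert 11 -> lo=[11] (size 1, max 11) hi=[] (size 0) -> median=11
Step 2: insert 2 -> lo=[2] (size 1, max 2) hi=[11] (size 1, min 11) -> median=6.5
Step 3: insert 46 -> lo=[2, 11] (size 2, max 11) hi=[46] (size 1, min 46) -> median=11
Step 4: insert 50 -> lo=[2, 11] (size 2, max 11) hi=[46, 50] (size 2, min 46) -> median=28.5
Step 5: insert 5 -> lo=[2, 5, 11] (size 3, max 11) hi=[46, 50] (size 2, min 46) -> median=11
Step 6: insert 25 -> lo=[2, 5, 11] (size 3, max 11) hi=[25, 46, 50] (size 3, min 25) -> median=18
Step 7: insert 17 -> lo=[2, 5, 11, 17] (size 4, max 17) hi=[25, 46, 50] (size 3, min 25) -> median=17
Step 8: insert 2 -> lo=[2, 2, 5, 11] (size 4, max 11) hi=[17, 25, 46, 50] (size 4, min 17) -> median=14
Step 9: insert 11 -> lo=[2, 2, 5, 11, 11] (size 5, max 11) hi=[17, 25, 46, 50] (size 4, min 17) -> median=11
Step 10: insert 49 -> lo=[2, 2, 5, 11, 11] (size 5, max 11) hi=[17, 25, 46, 49, 50] (size 5, min 17) -> median=14

Answer: 11 6.5 11 28.5 11 18 17 14 11 14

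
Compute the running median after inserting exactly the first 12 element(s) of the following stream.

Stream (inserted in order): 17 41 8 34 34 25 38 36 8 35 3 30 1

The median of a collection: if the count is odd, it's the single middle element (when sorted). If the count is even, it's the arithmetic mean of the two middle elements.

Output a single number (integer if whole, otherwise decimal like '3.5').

Answer: 32

Derivation:
Step 1: insert 17 -> lo=[17] (size 1, max 17) hi=[] (size 0) -> median=17
Step 2: insert 41 -> lo=[17] (size 1, max 17) hi=[41] (size 1, min 41) -> median=29
Step 3: insert 8 -> lo=[8, 17] (size 2, max 17) hi=[41] (size 1, min 41) -> median=17
Step 4: insert 34 -> lo=[8, 17] (size 2, max 17) hi=[34, 41] (size 2, min 34) -> median=25.5
Step 5: insert 34 -> lo=[8, 17, 34] (size 3, max 34) hi=[34, 41] (size 2, min 34) -> median=34
Step 6: insert 25 -> lo=[8, 17, 25] (size 3, max 25) hi=[34, 34, 41] (size 3, min 34) -> median=29.5
Step 7: insert 38 -> lo=[8, 17, 25, 34] (size 4, max 34) hi=[34, 38, 41] (size 3, min 34) -> median=34
Step 8: insert 36 -> lo=[8, 17, 25, 34] (size 4, max 34) hi=[34, 36, 38, 41] (size 4, min 34) -> median=34
Step 9: insert 8 -> lo=[8, 8, 17, 25, 34] (size 5, max 34) hi=[34, 36, 38, 41] (size 4, min 34) -> median=34
Step 10: insert 35 -> lo=[8, 8, 17, 25, 34] (size 5, max 34) hi=[34, 35, 36, 38, 41] (size 5, min 34) -> median=34
Step 11: insert 3 -> lo=[3, 8, 8, 17, 25, 34] (size 6, max 34) hi=[34, 35, 36, 38, 41] (size 5, min 34) -> median=34
Step 12: insert 30 -> lo=[3, 8, 8, 17, 25, 30] (size 6, max 30) hi=[34, 34, 35, 36, 38, 41] (size 6, min 34) -> median=32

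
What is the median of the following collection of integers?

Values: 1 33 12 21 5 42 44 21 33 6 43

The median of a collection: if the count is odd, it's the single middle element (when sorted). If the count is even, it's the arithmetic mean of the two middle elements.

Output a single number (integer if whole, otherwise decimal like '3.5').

Step 1: insert 1 -> lo=[1] (size 1, max 1) hi=[] (size 0) -> median=1
Step 2: insert 33 -> lo=[1] (size 1, max 1) hi=[33] (size 1, min 33) -> median=17
Step 3: insert 12 -> lo=[1, 12] (size 2, max 12) hi=[33] (size 1, min 33) -> median=12
Step 4: insert 21 -> lo=[1, 12] (size 2, max 12) hi=[21, 33] (size 2, min 21) -> median=16.5
Step 5: insert 5 -> lo=[1, 5, 12] (size 3, max 12) hi=[21, 33] (size 2, min 21) -> median=12
Step 6: insert 42 -> lo=[1, 5, 12] (size 3, max 12) hi=[21, 33, 42] (size 3, min 21) -> median=16.5
Step 7: insert 44 -> lo=[1, 5, 12, 21] (size 4, max 21) hi=[33, 42, 44] (size 3, min 33) -> median=21
Step 8: insert 21 -> lo=[1, 5, 12, 21] (size 4, max 21) hi=[21, 33, 42, 44] (size 4, min 21) -> median=21
Step 9: insert 33 -> lo=[1, 5, 12, 21, 21] (size 5, max 21) hi=[33, 33, 42, 44] (size 4, min 33) -> median=21
Step 10: insert 6 -> lo=[1, 5, 6, 12, 21] (size 5, max 21) hi=[21, 33, 33, 42, 44] (size 5, min 21) -> median=21
Step 11: insert 43 -> lo=[1, 5, 6, 12, 21, 21] (size 6, max 21) hi=[33, 33, 42, 43, 44] (size 5, min 33) -> median=21

Answer: 21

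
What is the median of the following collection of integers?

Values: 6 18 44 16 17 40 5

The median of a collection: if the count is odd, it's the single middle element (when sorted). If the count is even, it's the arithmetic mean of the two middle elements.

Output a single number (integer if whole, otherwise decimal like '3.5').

Step 1: insert 6 -> lo=[6] (size 1, max 6) hi=[] (size 0) -> median=6
Step 2: insert 18 -> lo=[6] (size 1, max 6) hi=[18] (size 1, min 18) -> median=12
Step 3: insert 44 -> lo=[6, 18] (size 2, max 18) hi=[44] (size 1, min 44) -> median=18
Step 4: insert 16 -> lo=[6, 16] (size 2, max 16) hi=[18, 44] (size 2, min 18) -> median=17
Step 5: insert 17 -> lo=[6, 16, 17] (size 3, max 17) hi=[18, 44] (size 2, min 18) -> median=17
Step 6: insert 40 -> lo=[6, 16, 17] (size 3, max 17) hi=[18, 40, 44] (size 3, min 18) -> median=17.5
Step 7: insert 5 -> lo=[5, 6, 16, 17] (size 4, max 17) hi=[18, 40, 44] (size 3, min 18) -> median=17

Answer: 17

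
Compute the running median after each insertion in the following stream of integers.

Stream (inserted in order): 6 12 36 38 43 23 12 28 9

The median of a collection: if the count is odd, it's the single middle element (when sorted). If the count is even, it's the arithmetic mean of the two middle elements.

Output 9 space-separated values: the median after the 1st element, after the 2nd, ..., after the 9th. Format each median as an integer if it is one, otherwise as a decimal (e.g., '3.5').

Step 1: insert 6 -> lo=[6] (size 1, max 6) hi=[] (size 0) -> median=6
Step 2: insert 12 -> lo=[6] (size 1, max 6) hi=[12] (size 1, min 12) -> median=9
Step 3: insert 36 -> lo=[6, 12] (size 2, max 12) hi=[36] (size 1, min 36) -> median=12
Step 4: insert 38 -> lo=[6, 12] (size 2, max 12) hi=[36, 38] (size 2, min 36) -> median=24
Step 5: insert 43 -> lo=[6, 12, 36] (size 3, max 36) hi=[38, 43] (size 2, min 38) -> median=36
Step 6: insert 23 -> lo=[6, 12, 23] (size 3, max 23) hi=[36, 38, 43] (size 3, min 36) -> median=29.5
Step 7: insert 12 -> lo=[6, 12, 12, 23] (size 4, max 23) hi=[36, 38, 43] (size 3, min 36) -> median=23
Step 8: insert 28 -> lo=[6, 12, 12, 23] (size 4, max 23) hi=[28, 36, 38, 43] (size 4, min 28) -> median=25.5
Step 9: insert 9 -> lo=[6, 9, 12, 12, 23] (size 5, max 23) hi=[28, 36, 38, 43] (size 4, min 28) -> median=23

Answer: 6 9 12 24 36 29.5 23 25.5 23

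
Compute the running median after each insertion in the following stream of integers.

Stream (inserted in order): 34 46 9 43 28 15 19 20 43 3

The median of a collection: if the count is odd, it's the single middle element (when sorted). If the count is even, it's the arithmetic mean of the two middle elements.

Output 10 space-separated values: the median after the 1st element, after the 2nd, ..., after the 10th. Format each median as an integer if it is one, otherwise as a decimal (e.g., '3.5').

Answer: 34 40 34 38.5 34 31 28 24 28 24

Derivation:
Step 1: insert 34 -> lo=[34] (size 1, max 34) hi=[] (size 0) -> median=34
Step 2: insert 46 -> lo=[34] (size 1, max 34) hi=[46] (size 1, min 46) -> median=40
Step 3: insert 9 -> lo=[9, 34] (size 2, max 34) hi=[46] (size 1, min 46) -> median=34
Step 4: insert 43 -> lo=[9, 34] (size 2, max 34) hi=[43, 46] (size 2, min 43) -> median=38.5
Step 5: insert 28 -> lo=[9, 28, 34] (size 3, max 34) hi=[43, 46] (size 2, min 43) -> median=34
Step 6: insert 15 -> lo=[9, 15, 28] (size 3, max 28) hi=[34, 43, 46] (size 3, min 34) -> median=31
Step 7: insert 19 -> lo=[9, 15, 19, 28] (size 4, max 28) hi=[34, 43, 46] (size 3, min 34) -> median=28
Step 8: insert 20 -> lo=[9, 15, 19, 20] (size 4, max 20) hi=[28, 34, 43, 46] (size 4, min 28) -> median=24
Step 9: insert 43 -> lo=[9, 15, 19, 20, 28] (size 5, max 28) hi=[34, 43, 43, 46] (size 4, min 34) -> median=28
Step 10: insert 3 -> lo=[3, 9, 15, 19, 20] (size 5, max 20) hi=[28, 34, 43, 43, 46] (size 5, min 28) -> median=24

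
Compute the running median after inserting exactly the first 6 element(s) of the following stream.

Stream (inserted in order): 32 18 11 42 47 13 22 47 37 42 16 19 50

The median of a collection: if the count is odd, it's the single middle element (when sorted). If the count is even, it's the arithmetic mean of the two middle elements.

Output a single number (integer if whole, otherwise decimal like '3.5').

Step 1: insert 32 -> lo=[32] (size 1, max 32) hi=[] (size 0) -> median=32
Step 2: insert 18 -> lo=[18] (size 1, max 18) hi=[32] (size 1, min 32) -> median=25
Step 3: insert 11 -> lo=[11, 18] (size 2, max 18) hi=[32] (size 1, min 32) -> median=18
Step 4: insert 42 -> lo=[11, 18] (size 2, max 18) hi=[32, 42] (size 2, min 32) -> median=25
Step 5: insert 47 -> lo=[11, 18, 32] (size 3, max 32) hi=[42, 47] (size 2, min 42) -> median=32
Step 6: insert 13 -> lo=[11, 13, 18] (size 3, max 18) hi=[32, 42, 47] (size 3, min 32) -> median=25

Answer: 25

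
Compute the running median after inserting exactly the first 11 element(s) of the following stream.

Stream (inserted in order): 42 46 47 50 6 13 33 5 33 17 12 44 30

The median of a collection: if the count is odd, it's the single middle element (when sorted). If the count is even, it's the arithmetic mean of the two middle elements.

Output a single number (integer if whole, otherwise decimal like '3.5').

Step 1: insert 42 -> lo=[42] (size 1, max 42) hi=[] (size 0) -> median=42
Step 2: insert 46 -> lo=[42] (size 1, max 42) hi=[46] (size 1, min 46) -> median=44
Step 3: insert 47 -> lo=[42, 46] (size 2, max 46) hi=[47] (size 1, min 47) -> median=46
Step 4: insert 50 -> lo=[42, 46] (size 2, max 46) hi=[47, 50] (size 2, min 47) -> median=46.5
Step 5: insert 6 -> lo=[6, 42, 46] (size 3, max 46) hi=[47, 50] (size 2, min 47) -> median=46
Step 6: insert 13 -> lo=[6, 13, 42] (size 3, max 42) hi=[46, 47, 50] (size 3, min 46) -> median=44
Step 7: insert 33 -> lo=[6, 13, 33, 42] (size 4, max 42) hi=[46, 47, 50] (size 3, min 46) -> median=42
Step 8: insert 5 -> lo=[5, 6, 13, 33] (size 4, max 33) hi=[42, 46, 47, 50] (size 4, min 42) -> median=37.5
Step 9: insert 33 -> lo=[5, 6, 13, 33, 33] (size 5, max 33) hi=[42, 46, 47, 50] (size 4, min 42) -> median=33
Step 10: insert 17 -> lo=[5, 6, 13, 17, 33] (size 5, max 33) hi=[33, 42, 46, 47, 50] (size 5, min 33) -> median=33
Step 11: insert 12 -> lo=[5, 6, 12, 13, 17, 33] (size 6, max 33) hi=[33, 42, 46, 47, 50] (size 5, min 33) -> median=33

Answer: 33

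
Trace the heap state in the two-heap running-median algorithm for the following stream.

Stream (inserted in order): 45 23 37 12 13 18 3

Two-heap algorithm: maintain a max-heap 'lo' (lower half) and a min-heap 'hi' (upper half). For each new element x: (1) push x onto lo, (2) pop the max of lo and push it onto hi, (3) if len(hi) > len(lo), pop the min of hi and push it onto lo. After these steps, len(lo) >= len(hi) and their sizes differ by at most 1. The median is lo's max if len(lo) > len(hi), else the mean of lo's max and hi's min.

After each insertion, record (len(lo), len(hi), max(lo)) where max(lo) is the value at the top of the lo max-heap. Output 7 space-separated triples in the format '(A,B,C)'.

Step 1: insert 45 -> lo=[45] hi=[] -> (len(lo)=1, len(hi)=0, max(lo)=45)
Step 2: insert 23 -> lo=[23] hi=[45] -> (len(lo)=1, len(hi)=1, max(lo)=23)
Step 3: insert 37 -> lo=[23, 37] hi=[45] -> (len(lo)=2, len(hi)=1, max(lo)=37)
Step 4: insert 12 -> lo=[12, 23] hi=[37, 45] -> (len(lo)=2, len(hi)=2, max(lo)=23)
Step 5: insert 13 -> lo=[12, 13, 23] hi=[37, 45] -> (len(lo)=3, len(hi)=2, max(lo)=23)
Step 6: insert 18 -> lo=[12, 13, 18] hi=[23, 37, 45] -> (len(lo)=3, len(hi)=3, max(lo)=18)
Step 7: insert 3 -> lo=[3, 12, 13, 18] hi=[23, 37, 45] -> (len(lo)=4, len(hi)=3, max(lo)=18)

Answer: (1,0,45) (1,1,23) (2,1,37) (2,2,23) (3,2,23) (3,3,18) (4,3,18)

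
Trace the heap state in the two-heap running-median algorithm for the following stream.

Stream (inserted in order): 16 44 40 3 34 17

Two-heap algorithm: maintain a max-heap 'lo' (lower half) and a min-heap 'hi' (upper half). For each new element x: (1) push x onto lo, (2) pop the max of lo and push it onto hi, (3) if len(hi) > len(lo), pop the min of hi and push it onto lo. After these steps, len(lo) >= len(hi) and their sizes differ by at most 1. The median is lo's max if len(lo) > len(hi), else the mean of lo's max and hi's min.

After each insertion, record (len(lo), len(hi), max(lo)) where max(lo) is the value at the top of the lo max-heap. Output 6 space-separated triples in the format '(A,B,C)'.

Step 1: insert 16 -> lo=[16] hi=[] -> (len(lo)=1, len(hi)=0, max(lo)=16)
Step 2: insert 44 -> lo=[16] hi=[44] -> (len(lo)=1, len(hi)=1, max(lo)=16)
Step 3: insert 40 -> lo=[16, 40] hi=[44] -> (len(lo)=2, len(hi)=1, max(lo)=40)
Step 4: insert 3 -> lo=[3, 16] hi=[40, 44] -> (len(lo)=2, len(hi)=2, max(lo)=16)
Step 5: insert 34 -> lo=[3, 16, 34] hi=[40, 44] -> (len(lo)=3, len(hi)=2, max(lo)=34)
Step 6: insert 17 -> lo=[3, 16, 17] hi=[34, 40, 44] -> (len(lo)=3, len(hi)=3, max(lo)=17)

Answer: (1,0,16) (1,1,16) (2,1,40) (2,2,16) (3,2,34) (3,3,17)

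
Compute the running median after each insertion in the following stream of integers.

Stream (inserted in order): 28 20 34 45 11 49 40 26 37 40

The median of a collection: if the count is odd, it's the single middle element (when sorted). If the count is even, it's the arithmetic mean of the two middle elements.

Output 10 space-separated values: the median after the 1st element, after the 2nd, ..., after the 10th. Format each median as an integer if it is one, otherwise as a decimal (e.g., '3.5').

Step 1: insert 28 -> lo=[28] (size 1, max 28) hi=[] (size 0) -> median=28
Step 2: insert 20 -> lo=[20] (size 1, max 20) hi=[28] (size 1, min 28) -> median=24
Step 3: insert 34 -> lo=[20, 28] (size 2, max 28) hi=[34] (size 1, min 34) -> median=28
Step 4: insert 45 -> lo=[20, 28] (size 2, max 28) hi=[34, 45] (size 2, min 34) -> median=31
Step 5: insert 11 -> lo=[11, 20, 28] (size 3, max 28) hi=[34, 45] (size 2, min 34) -> median=28
Step 6: insert 49 -> lo=[11, 20, 28] (size 3, max 28) hi=[34, 45, 49] (size 3, min 34) -> median=31
Step 7: insert 40 -> lo=[11, 20, 28, 34] (size 4, max 34) hi=[40, 45, 49] (size 3, min 40) -> median=34
Step 8: insert 26 -> lo=[11, 20, 26, 28] (size 4, max 28) hi=[34, 40, 45, 49] (size 4, min 34) -> median=31
Step 9: insert 37 -> lo=[11, 20, 26, 28, 34] (size 5, max 34) hi=[37, 40, 45, 49] (size 4, min 37) -> median=34
Step 10: insert 40 -> lo=[11, 20, 26, 28, 34] (size 5, max 34) hi=[37, 40, 40, 45, 49] (size 5, min 37) -> median=35.5

Answer: 28 24 28 31 28 31 34 31 34 35.5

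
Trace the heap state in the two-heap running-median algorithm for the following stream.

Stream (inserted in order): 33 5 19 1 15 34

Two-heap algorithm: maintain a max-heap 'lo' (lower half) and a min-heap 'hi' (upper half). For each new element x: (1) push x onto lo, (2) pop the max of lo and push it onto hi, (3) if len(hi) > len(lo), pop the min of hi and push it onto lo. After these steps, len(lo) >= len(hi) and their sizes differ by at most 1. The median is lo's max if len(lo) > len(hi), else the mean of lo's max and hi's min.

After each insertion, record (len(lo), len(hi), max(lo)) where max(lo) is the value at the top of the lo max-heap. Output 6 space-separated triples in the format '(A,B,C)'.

Answer: (1,0,33) (1,1,5) (2,1,19) (2,2,5) (3,2,15) (3,3,15)

Derivation:
Step 1: insert 33 -> lo=[33] hi=[] -> (len(lo)=1, len(hi)=0, max(lo)=33)
Step 2: insert 5 -> lo=[5] hi=[33] -> (len(lo)=1, len(hi)=1, max(lo)=5)
Step 3: insert 19 -> lo=[5, 19] hi=[33] -> (len(lo)=2, len(hi)=1, max(lo)=19)
Step 4: insert 1 -> lo=[1, 5] hi=[19, 33] -> (len(lo)=2, len(hi)=2, max(lo)=5)
Step 5: insert 15 -> lo=[1, 5, 15] hi=[19, 33] -> (len(lo)=3, len(hi)=2, max(lo)=15)
Step 6: insert 34 -> lo=[1, 5, 15] hi=[19, 33, 34] -> (len(lo)=3, len(hi)=3, max(lo)=15)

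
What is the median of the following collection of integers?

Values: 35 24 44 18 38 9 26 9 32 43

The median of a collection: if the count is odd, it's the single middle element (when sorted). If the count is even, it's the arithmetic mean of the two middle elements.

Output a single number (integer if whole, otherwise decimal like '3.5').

Answer: 29

Derivation:
Step 1: insert 35 -> lo=[35] (size 1, max 35) hi=[] (size 0) -> median=35
Step 2: insert 24 -> lo=[24] (size 1, max 24) hi=[35] (size 1, min 35) -> median=29.5
Step 3: insert 44 -> lo=[24, 35] (size 2, max 35) hi=[44] (size 1, min 44) -> median=35
Step 4: insert 18 -> lo=[18, 24] (size 2, max 24) hi=[35, 44] (size 2, min 35) -> median=29.5
Step 5: insert 38 -> lo=[18, 24, 35] (size 3, max 35) hi=[38, 44] (size 2, min 38) -> median=35
Step 6: insert 9 -> lo=[9, 18, 24] (size 3, max 24) hi=[35, 38, 44] (size 3, min 35) -> median=29.5
Step 7: insert 26 -> lo=[9, 18, 24, 26] (size 4, max 26) hi=[35, 38, 44] (size 3, min 35) -> median=26
Step 8: insert 9 -> lo=[9, 9, 18, 24] (size 4, max 24) hi=[26, 35, 38, 44] (size 4, min 26) -> median=25
Step 9: insert 32 -> lo=[9, 9, 18, 24, 26] (size 5, max 26) hi=[32, 35, 38, 44] (size 4, min 32) -> median=26
Step 10: insert 43 -> lo=[9, 9, 18, 24, 26] (size 5, max 26) hi=[32, 35, 38, 43, 44] (size 5, min 32) -> median=29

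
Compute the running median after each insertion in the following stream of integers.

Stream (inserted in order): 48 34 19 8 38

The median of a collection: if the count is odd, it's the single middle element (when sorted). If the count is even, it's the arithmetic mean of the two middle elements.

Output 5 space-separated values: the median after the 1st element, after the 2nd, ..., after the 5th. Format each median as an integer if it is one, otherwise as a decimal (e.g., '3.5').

Step 1: insert 48 -> lo=[48] (size 1, max 48) hi=[] (size 0) -> median=48
Step 2: insert 34 -> lo=[34] (size 1, max 34) hi=[48] (size 1, min 48) -> median=41
Step 3: insert 19 -> lo=[19, 34] (size 2, max 34) hi=[48] (size 1, min 48) -> median=34
Step 4: insert 8 -> lo=[8, 19] (size 2, max 19) hi=[34, 48] (size 2, min 34) -> median=26.5
Step 5: insert 38 -> lo=[8, 19, 34] (size 3, max 34) hi=[38, 48] (size 2, min 38) -> median=34

Answer: 48 41 34 26.5 34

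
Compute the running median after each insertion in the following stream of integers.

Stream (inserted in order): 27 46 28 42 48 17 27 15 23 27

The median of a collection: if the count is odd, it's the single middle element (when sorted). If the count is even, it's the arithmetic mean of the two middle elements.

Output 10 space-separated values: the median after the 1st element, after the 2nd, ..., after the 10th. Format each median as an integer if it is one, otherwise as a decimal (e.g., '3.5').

Answer: 27 36.5 28 35 42 35 28 27.5 27 27

Derivation:
Step 1: insert 27 -> lo=[27] (size 1, max 27) hi=[] (size 0) -> median=27
Step 2: insert 46 -> lo=[27] (size 1, max 27) hi=[46] (size 1, min 46) -> median=36.5
Step 3: insert 28 -> lo=[27, 28] (size 2, max 28) hi=[46] (size 1, min 46) -> median=28
Step 4: insert 42 -> lo=[27, 28] (size 2, max 28) hi=[42, 46] (size 2, min 42) -> median=35
Step 5: insert 48 -> lo=[27, 28, 42] (size 3, max 42) hi=[46, 48] (size 2, min 46) -> median=42
Step 6: insert 17 -> lo=[17, 27, 28] (size 3, max 28) hi=[42, 46, 48] (size 3, min 42) -> median=35
Step 7: insert 27 -> lo=[17, 27, 27, 28] (size 4, max 28) hi=[42, 46, 48] (size 3, min 42) -> median=28
Step 8: insert 15 -> lo=[15, 17, 27, 27] (size 4, max 27) hi=[28, 42, 46, 48] (size 4, min 28) -> median=27.5
Step 9: insert 23 -> lo=[15, 17, 23, 27, 27] (size 5, max 27) hi=[28, 42, 46, 48] (size 4, min 28) -> median=27
Step 10: insert 27 -> lo=[15, 17, 23, 27, 27] (size 5, max 27) hi=[27, 28, 42, 46, 48] (size 5, min 27) -> median=27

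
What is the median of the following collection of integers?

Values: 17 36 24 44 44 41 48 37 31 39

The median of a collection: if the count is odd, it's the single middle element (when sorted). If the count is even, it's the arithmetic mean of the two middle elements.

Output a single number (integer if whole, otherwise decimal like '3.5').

Step 1: insert 17 -> lo=[17] (size 1, max 17) hi=[] (size 0) -> median=17
Step 2: insert 36 -> lo=[17] (size 1, max 17) hi=[36] (size 1, min 36) -> median=26.5
Step 3: insert 24 -> lo=[17, 24] (size 2, max 24) hi=[36] (size 1, min 36) -> median=24
Step 4: insert 44 -> lo=[17, 24] (size 2, max 24) hi=[36, 44] (size 2, min 36) -> median=30
Step 5: insert 44 -> lo=[17, 24, 36] (size 3, max 36) hi=[44, 44] (size 2, min 44) -> median=36
Step 6: insert 41 -> lo=[17, 24, 36] (size 3, max 36) hi=[41, 44, 44] (size 3, min 41) -> median=38.5
Step 7: insert 48 -> lo=[17, 24, 36, 41] (size 4, max 41) hi=[44, 44, 48] (size 3, min 44) -> median=41
Step 8: insert 37 -> lo=[17, 24, 36, 37] (size 4, max 37) hi=[41, 44, 44, 48] (size 4, min 41) -> median=39
Step 9: insert 31 -> lo=[17, 24, 31, 36, 37] (size 5, max 37) hi=[41, 44, 44, 48] (size 4, min 41) -> median=37
Step 10: insert 39 -> lo=[17, 24, 31, 36, 37] (size 5, max 37) hi=[39, 41, 44, 44, 48] (size 5, min 39) -> median=38

Answer: 38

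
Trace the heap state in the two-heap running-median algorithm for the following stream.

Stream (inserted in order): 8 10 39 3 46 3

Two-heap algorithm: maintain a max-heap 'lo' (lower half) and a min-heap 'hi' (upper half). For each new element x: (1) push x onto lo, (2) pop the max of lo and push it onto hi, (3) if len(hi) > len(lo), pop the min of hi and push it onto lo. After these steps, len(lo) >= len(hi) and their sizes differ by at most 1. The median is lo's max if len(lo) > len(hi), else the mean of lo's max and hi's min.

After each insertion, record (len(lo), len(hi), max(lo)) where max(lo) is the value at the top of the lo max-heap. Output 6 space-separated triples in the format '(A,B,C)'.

Answer: (1,0,8) (1,1,8) (2,1,10) (2,2,8) (3,2,10) (3,3,8)

Derivation:
Step 1: insert 8 -> lo=[8] hi=[] -> (len(lo)=1, len(hi)=0, max(lo)=8)
Step 2: insert 10 -> lo=[8] hi=[10] -> (len(lo)=1, len(hi)=1, max(lo)=8)
Step 3: insert 39 -> lo=[8, 10] hi=[39] -> (len(lo)=2, len(hi)=1, max(lo)=10)
Step 4: insert 3 -> lo=[3, 8] hi=[10, 39] -> (len(lo)=2, len(hi)=2, max(lo)=8)
Step 5: insert 46 -> lo=[3, 8, 10] hi=[39, 46] -> (len(lo)=3, len(hi)=2, max(lo)=10)
Step 6: insert 3 -> lo=[3, 3, 8] hi=[10, 39, 46] -> (len(lo)=3, len(hi)=3, max(lo)=8)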